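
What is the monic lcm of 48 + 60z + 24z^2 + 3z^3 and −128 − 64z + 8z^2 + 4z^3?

Apply the Euclidean algorithm:
  3z^3 + 24z^2 + 60z + 48 = (3/4)(4z^3 + 8z^2 − 64z − 128) + (18z^2 + 108z + 144)
  4z^3 + 8z^2 − 64z − 128 = ((2/9)z − 8/9)(18z^2 + 108z + 144) + (0)
Last nonzero remainder: 18z^2 + 108z + 144. Dividing through by 18 gives the monic gcd z^2 + 6z + 8.
Then lcm(f, g) = f·g / gcd(f, g); expanding and making the result monic gives the answer.

−64 − 64z − 12z^2 + 4z^3 + z^4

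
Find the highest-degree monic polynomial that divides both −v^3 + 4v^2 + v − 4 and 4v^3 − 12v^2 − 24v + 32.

v^2 − 5v + 4

Euclidean algorithm in ℚ[v]:
  −v^3 + 4v^2 + v − 4 = (−1/4)(4v^3 − 12v^2 − 24v + 32) + (v^2 − 5v + 4)
  4v^3 − 12v^2 − 24v + 32 = (4v + 8)(v^2 − 5v + 4) + (0)
The last nonzero remainder v^2 − 5v + 4 is already monic.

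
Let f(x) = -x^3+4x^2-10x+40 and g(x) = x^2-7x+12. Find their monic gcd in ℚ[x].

x-4

By polynomial division,
  -x^3+4x^2-10x+40 = (-x-3)(x^2-7x+12) + (-19x+76)
  x^2-7x+12 = (-(1/19)x+3/19)(-19x+76) + (0)
Last nonzero remainder: -19x+76. Dividing through by -19 gives the monic gcd x-4.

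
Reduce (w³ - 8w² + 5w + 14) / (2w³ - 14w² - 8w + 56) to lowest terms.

Repeated division with remainder:
  w³ - 8w² + 5w + 14 = (1/2)(2w³ - 14w² - 8w + 56) + (-w² + 9w - 14)
  2w³ - 14w² - 8w + 56 = (-2w - 4)(-w² + 9w - 14) + (0)
Last nonzero remainder: -w² + 9w - 14. Dividing through by -1 gives the monic gcd w² - 9w + 14.
Cancel w² - 9w + 14 from numerator and denominator to get the reduced form.

(w + 1)/(2w + 4)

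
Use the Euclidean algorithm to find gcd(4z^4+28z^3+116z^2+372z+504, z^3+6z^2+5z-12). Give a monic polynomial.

z+3

By polynomial division,
  4z^4+28z^3+116z^2+372z+504 = (4z+4)(z^3+6z^2+5z-12) + (72z^2+400z+552)
  z^3+6z^2+5z-12 = ((1/72)z+1/162)(72z^2+400z+552) + (-(416/81)z-416/27)
  72z^2+400z+552 = (-(729/52)z-1863/52)(-(416/81)z-416/27) + (0)
Last nonzero remainder: -(416/81)z-416/27. Dividing through by -416/81 gives the monic gcd z+3.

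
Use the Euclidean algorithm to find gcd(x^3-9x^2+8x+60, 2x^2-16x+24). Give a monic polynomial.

Repeated division with remainder:
  x^3-9x^2+8x+60 = ((1/2)x-1/2)(2x^2-16x+24) + (-12x+72)
  2x^2-16x+24 = (-(1/6)x+1/3)(-12x+72) + (0)
Last nonzero remainder: -12x+72. Dividing through by -12 gives the monic gcd x-6.

x-6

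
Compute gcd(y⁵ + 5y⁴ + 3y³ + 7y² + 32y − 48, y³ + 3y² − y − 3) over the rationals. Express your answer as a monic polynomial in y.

y² + 2y − 3

By polynomial division,
  y⁵ + 5y⁴ + 3y³ + 7y² + 32y − 48 = (y² + 2y − 2)(y³ + 3y² − y − 3) + (18y² + 36y − 54)
  y³ + 3y² − y − 3 = ((1/18)y + 1/18)(18y² + 36y − 54) + (0)
Last nonzero remainder: 18y² + 36y − 54. Dividing through by 18 gives the monic gcd y² + 2y − 3.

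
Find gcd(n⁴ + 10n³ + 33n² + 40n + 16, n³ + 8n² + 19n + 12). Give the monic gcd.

Apply the Euclidean algorithm:
  n⁴ + 10n³ + 33n² + 40n + 16 = (n + 2)(n³ + 8n² + 19n + 12) + (-2n² - 10n - 8)
  n³ + 8n² + 19n + 12 = (-(1/2)n - 3/2)(-2n² - 10n - 8) + (0)
Last nonzero remainder: -2n² - 10n - 8. Dividing through by -2 gives the monic gcd n² + 5n + 4.

n² + 5n + 4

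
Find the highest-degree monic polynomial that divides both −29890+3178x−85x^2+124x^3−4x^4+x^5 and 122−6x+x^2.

By polynomial division,
  x^5−4x^4+124x^3−85x^2+3178x−29890 = (x^3+2x^2+14x−245)(x^2−6x+122) + (0)
The last nonzero remainder x^2−6x+122 is already monic.

122−6x+x^2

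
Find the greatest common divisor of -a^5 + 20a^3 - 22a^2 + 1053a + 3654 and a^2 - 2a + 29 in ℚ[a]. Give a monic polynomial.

Apply the Euclidean algorithm:
  -a^5 + 20a^3 - 22a^2 + 1053a + 3654 = (-a^3 - 2a^2 + 45a + 126)(a^2 - 2a + 29) + (0)
The last nonzero remainder a^2 - 2a + 29 is already monic.

a^2 - 2a + 29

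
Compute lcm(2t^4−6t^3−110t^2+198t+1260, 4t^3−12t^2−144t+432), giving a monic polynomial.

t^6−12t^5−10t^4+540t^3−1251t^2−3888t+11340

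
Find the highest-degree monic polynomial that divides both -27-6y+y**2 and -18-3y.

By polynomial division,
  y**2-6y-27 = (-(1/3)y+4)(-3y-18) + (45)
  -3y-18 = (-(1/15)y-2/5)(45) + (0)
The last nonzero remainder is the constant 45, so the polynomials are coprime and gcd = 1.

1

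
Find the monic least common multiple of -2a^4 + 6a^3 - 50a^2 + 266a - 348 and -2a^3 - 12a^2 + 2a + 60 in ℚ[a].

a^6 + 5a^5 + 16a^4 + 22a^3 - 515a^2 - 603a + 2610

Euclidean algorithm in ℚ[a]:
  -2a^4 + 6a^3 - 50a^2 + 266a - 348 = (a - 9)(-2a^3 - 12a^2 + 2a + 60) + (-160a^2 + 224a + 192)
  -2a^3 - 12a^2 + 2a + 60 = ((1/80)a + 37/400)(-160a^2 + 224a + 192) + (-(528/25)a + 1056/25)
  -160a^2 + 224a + 192 = ((250/33)a + 50/11)(-(528/25)a + 1056/25) + (0)
Last nonzero remainder: -(528/25)a + 1056/25. Dividing through by -528/25 gives the monic gcd a - 2.
Then lcm(f, g) = f·g / gcd(f, g); expanding and making the result monic gives the answer.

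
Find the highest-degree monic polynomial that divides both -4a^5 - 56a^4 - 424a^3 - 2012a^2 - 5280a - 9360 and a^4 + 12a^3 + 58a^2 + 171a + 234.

a^3 + 9a^2 + 31a + 78

Apply the Euclidean algorithm:
  -4a^5 - 56a^4 - 424a^3 - 2012a^2 - 5280a - 9360 = (-4a - 8)(a^4 + 12a^3 + 58a^2 + 171a + 234) + (-96a^3 - 864a^2 - 2976a - 7488)
  a^4 + 12a^3 + 58a^2 + 171a + 234 = (-(1/96)a - 1/32)(-96a^3 - 864a^2 - 2976a - 7488) + (0)
Last nonzero remainder: -96a^3 - 864a^2 - 2976a - 7488. Dividing through by -96 gives the monic gcd a^3 + 9a^2 + 31a + 78.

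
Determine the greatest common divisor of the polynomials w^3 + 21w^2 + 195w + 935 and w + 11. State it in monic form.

w + 11

Apply the Euclidean algorithm:
  w^3 + 21w^2 + 195w + 935 = (w^2 + 10w + 85)(w + 11) + (0)
The last nonzero remainder w + 11 is already monic.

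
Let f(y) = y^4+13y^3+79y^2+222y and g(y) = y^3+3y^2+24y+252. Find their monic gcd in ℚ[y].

y+6

Euclidean algorithm in ℚ[y]:
  y^4+13y^3+79y^2+222y = (y+10)(y^3+3y^2+24y+252) + (25y^2-270y-2520)
  y^3+3y^2+24y+252 = ((1/25)y+69/125)(25y^2-270y-2520) + ((6846/25)y+41076/25)
  25y^2-270y-2520 = ((625/6846)y-250/163)((6846/25)y+41076/25) + (0)
Last nonzero remainder: (6846/25)y+41076/25. Dividing through by 6846/25 gives the monic gcd y+6.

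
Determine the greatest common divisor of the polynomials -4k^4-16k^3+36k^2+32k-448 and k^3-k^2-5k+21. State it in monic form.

k^2-4k+7

Euclidean algorithm in ℚ[k]:
  -4k^4-16k^3+36k^2+32k-448 = (-4k-20)(k^3-k^2-5k+21) + (-4k^2+16k-28)
  k^3-k^2-5k+21 = (-(1/4)k-3/4)(-4k^2+16k-28) + (0)
Last nonzero remainder: -4k^2+16k-28. Dividing through by -4 gives the monic gcd k^2-4k+7.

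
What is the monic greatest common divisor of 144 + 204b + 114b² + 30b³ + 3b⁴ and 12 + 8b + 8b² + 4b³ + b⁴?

6 + 4b + b²

By polynomial division,
  3b⁴ + 30b³ + 114b² + 204b + 144 = (3)(b⁴ + 4b³ + 8b² + 8b + 12) + (18b³ + 90b² + 180b + 108)
  b⁴ + 4b³ + 8b² + 8b + 12 = ((1/18)b - 1/18)(18b³ + 90b² + 180b + 108) + (3b² + 12b + 18)
  18b³ + 90b² + 180b + 108 = (6b + 6)(3b² + 12b + 18) + (0)
Last nonzero remainder: 3b² + 12b + 18. Dividing through by 3 gives the monic gcd b² + 4b + 6.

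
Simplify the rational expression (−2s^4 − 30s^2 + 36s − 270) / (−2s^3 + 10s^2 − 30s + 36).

(s^2 + 3s + 15)/(s − 2)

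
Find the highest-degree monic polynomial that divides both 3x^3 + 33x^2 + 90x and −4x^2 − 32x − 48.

Repeated division with remainder:
  3x^3 + 33x^2 + 90x = (−(3/4)x − 9/4)(−4x^2 − 32x − 48) + (−18x − 108)
  −4x^2 − 32x − 48 = ((2/9)x + 4/9)(−18x − 108) + (0)
Last nonzero remainder: −18x − 108. Dividing through by −18 gives the monic gcd x + 6.

x + 6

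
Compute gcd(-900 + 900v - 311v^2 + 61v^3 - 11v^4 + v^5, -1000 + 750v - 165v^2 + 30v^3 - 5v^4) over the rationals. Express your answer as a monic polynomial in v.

Repeated division with remainder:
  v^5 - 11v^4 + 61v^3 - 311v^2 + 900v - 900 = (-(1/5)v + 1)(-5v^4 + 30v^3 - 165v^2 + 750v - 1000) + (-2v^3 + 4v^2 - 50v + 100)
  -5v^4 + 30v^3 - 165v^2 + 750v - 1000 = ((5/2)v - 10)(-2v^3 + 4v^2 - 50v + 100) + (0)
Last nonzero remainder: -2v^3 + 4v^2 - 50v + 100. Dividing through by -2 gives the monic gcd v^3 - 2v^2 + 25v - 50.

-50 + 25v - 2v^2 + v^3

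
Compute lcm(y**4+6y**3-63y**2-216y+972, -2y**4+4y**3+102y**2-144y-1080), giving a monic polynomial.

y**6+4y**5-90y**4-180y**3+2349y**2+1296y-14580

Apply the Euclidean algorithm:
  y**4+6y**3-63y**2-216y+972 = (-1/2)(-2y**4+4y**3+102y**2-144y-1080) + (8y**3-12y**2-288y+432)
  -2y**4+4y**3+102y**2-144y-1080 = (-(1/4)y+1/8)(8y**3-12y**2-288y+432) + ((63/2)y**2-1134)
  8y**3-12y**2-288y+432 = ((16/63)y-8/21)((63/2)y**2-1134) + (0)
Last nonzero remainder: (63/2)y**2-1134. Dividing through by 63/2 gives the monic gcd y**2-36.
Then lcm(f, g) = f·g / gcd(f, g); expanding and making the result monic gives the answer.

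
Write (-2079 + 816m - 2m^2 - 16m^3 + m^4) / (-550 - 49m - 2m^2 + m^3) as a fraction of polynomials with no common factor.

By polynomial division,
  m^4 - 16m^3 - 2m^2 + 816m - 2079 = (m - 14)(m^3 - 2m^2 - 49m - 550) + (19m^2 + 680m - 9779)
  m^3 - 2m^2 - 49m - 550 = ((1/19)m - 718/361)(19m^2 + 680m - 9779) + ((656352/361)m - 7219872/361)
  19m^2 + 680m - 9779 = ((6859/656352)m + 320929/656352)((656352/361)m - 7219872/361) + (0)
Last nonzero remainder: (656352/361)m - 7219872/361. Dividing through by 656352/361 gives the monic gcd m - 11.
Cancel m - 11 from numerator and denominator to get the reduced form.

(189 - 57m - 5m^2 + m^3)/(50 + 9m + m^2)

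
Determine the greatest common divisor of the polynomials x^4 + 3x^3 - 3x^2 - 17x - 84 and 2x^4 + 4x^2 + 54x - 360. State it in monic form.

By polynomial division,
  x^4 + 3x^3 - 3x^2 - 17x - 84 = (1/2)(2x^4 + 4x^2 + 54x - 360) + (3x^3 - 5x^2 - 44x + 96)
  2x^4 + 4x^2 + 54x - 360 = ((2/3)x + 10/9)(3x^3 - 5x^2 - 44x + 96) + ((350/9)x^2 + (350/9)x - 1400/3)
  3x^3 - 5x^2 - 44x + 96 = ((27/350)x - 36/175)((350/9)x^2 + (350/9)x - 1400/3) + (0)
Last nonzero remainder: (350/9)x^2 + (350/9)x - 1400/3. Dividing through by 350/9 gives the monic gcd x^2 + x - 12.

x^2 + x - 12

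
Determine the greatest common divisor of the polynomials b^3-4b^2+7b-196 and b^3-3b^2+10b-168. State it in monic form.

Repeated division with remainder:
  b^3-4b^2+7b-196 = (b^3-3b^2+10b-168) + (-b^2-3b-28)
  b^3-3b^2+10b-168 = (-b+6)(-b^2-3b-28) + (0)
Last nonzero remainder: -b^2-3b-28. Dividing through by -1 gives the monic gcd b^2+3b+28.

b^2+3b+28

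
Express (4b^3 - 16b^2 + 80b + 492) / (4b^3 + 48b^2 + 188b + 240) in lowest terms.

Apply the Euclidean algorithm:
  4b^3 - 16b^2 + 80b + 492 = (4b^3 + 48b^2 + 188b + 240) + (-64b^2 - 108b + 252)
  4b^3 + 48b^2 + 188b + 240 = (-(1/16)b - 165/256)(-64b^2 - 108b + 252) + ((8585/64)b + 25755/64)
  -64b^2 - 108b + 252 = (-(4096/8585)b + 5376/8585)((8585/64)b + 25755/64) + (0)
Last nonzero remainder: (8585/64)b + 25755/64. Dividing through by 8585/64 gives the monic gcd b + 3.
Cancel b + 3 from numerator and denominator to get the reduced form.

(b^2 - 7b + 41)/(b^2 + 9b + 20)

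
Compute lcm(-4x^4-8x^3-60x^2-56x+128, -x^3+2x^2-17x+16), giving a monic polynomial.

Repeated division with remainder:
  -4x^4-8x^3-60x^2-56x+128 = (4x+16)(-x^3+2x^2-17x+16) + (-24x^2+152x-128)
  -x^3+2x^2-17x+16 = ((1/24)x+13/72)(-24x^2+152x-128) + (-(352/9)x+352/9)
  -24x^2+152x-128 = ((27/44)x-36/11)(-(352/9)x+352/9) + (0)
Last nonzero remainder: -(352/9)x+352/9. Dividing through by -352/9 gives the monic gcd x-1.
Then lcm(f, g) = f·g / gcd(f, g); expanding and making the result monic gives the answer.

x^6+x^5+29x^4+31x^3+194x^2+256x-512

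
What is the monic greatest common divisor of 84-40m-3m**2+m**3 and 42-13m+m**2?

-7+m

Euclidean algorithm in ℚ[m]:
  m**3-3m**2-40m+84 = (m+10)(m**2-13m+42) + (48m-336)
  m**2-13m+42 = ((1/48)m-1/8)(48m-336) + (0)
Last nonzero remainder: 48m-336. Dividing through by 48 gives the monic gcd m-7.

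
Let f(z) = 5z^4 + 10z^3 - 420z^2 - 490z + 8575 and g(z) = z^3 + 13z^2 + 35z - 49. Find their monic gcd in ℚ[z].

z^2 + 14z + 49

Apply the Euclidean algorithm:
  5z^4 + 10z^3 - 420z^2 - 490z + 8575 = (5z - 55)(z^3 + 13z^2 + 35z - 49) + (120z^2 + 1680z + 5880)
  z^3 + 13z^2 + 35z - 49 = ((1/120)z - 1/120)(120z^2 + 1680z + 5880) + (0)
Last nonzero remainder: 120z^2 + 1680z + 5880. Dividing through by 120 gives the monic gcd z^2 + 14z + 49.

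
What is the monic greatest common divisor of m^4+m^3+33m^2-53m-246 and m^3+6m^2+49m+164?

Euclidean algorithm in ℚ[m]:
  m^4+m^3+33m^2-53m-246 = (m-5)(m^3+6m^2+49m+164) + (14m^2+28m+574)
  m^3+6m^2+49m+164 = ((1/14)m+2/7)(14m^2+28m+574) + (0)
Last nonzero remainder: 14m^2+28m+574. Dividing through by 14 gives the monic gcd m^2+2m+41.

m^2+2m+41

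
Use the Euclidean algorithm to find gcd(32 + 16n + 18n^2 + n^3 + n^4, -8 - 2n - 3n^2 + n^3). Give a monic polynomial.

Euclidean algorithm in ℚ[n]:
  n^4 + n^3 + 18n^2 + 16n + 32 = (n + 4)(n^3 - 3n^2 - 2n - 8) + (32n^2 + 32n + 64)
  n^3 - 3n^2 - 2n - 8 = ((1/32)n - 1/8)(32n^2 + 32n + 64) + (0)
Last nonzero remainder: 32n^2 + 32n + 64. Dividing through by 32 gives the monic gcd n^2 + n + 2.

2 + n + n^2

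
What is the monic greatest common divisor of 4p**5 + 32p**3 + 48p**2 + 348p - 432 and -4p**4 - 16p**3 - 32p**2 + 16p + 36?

p**3 + 3p**2 + 5p - 9

Repeated division with remainder:
  4p**5 + 32p**3 + 48p**2 + 348p - 432 = (-p + 4)(-4p**4 - 16p**3 - 32p**2 + 16p + 36) + (64p**3 + 192p**2 + 320p - 576)
  -4p**4 - 16p**3 - 32p**2 + 16p + 36 = (-(1/16)p - 1/16)(64p**3 + 192p**2 + 320p - 576) + (0)
Last nonzero remainder: 64p**3 + 192p**2 + 320p - 576. Dividing through by 64 gives the monic gcd p**3 + 3p**2 + 5p - 9.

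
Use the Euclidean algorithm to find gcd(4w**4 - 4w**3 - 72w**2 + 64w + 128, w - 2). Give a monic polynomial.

w - 2

Repeated division with remainder:
  4w**4 - 4w**3 - 72w**2 + 64w + 128 = (4w**3 + 4w**2 - 64w - 64)(w - 2) + (0)
The last nonzero remainder w - 2 is already monic.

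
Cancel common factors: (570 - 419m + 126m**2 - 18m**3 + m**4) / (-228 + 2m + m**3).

(-95 + 54m - 12m**2 + m**3)/(38 + 6m + m**2)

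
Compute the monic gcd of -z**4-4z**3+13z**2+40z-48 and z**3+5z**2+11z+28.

Repeated division with remainder:
  -z**4-4z**3+13z**2+40z-48 = (-z+1)(z**3+5z**2+11z+28) + (19z**2+57z-76)
  z**3+5z**2+11z+28 = ((1/19)z+2/19)(19z**2+57z-76) + (9z+36)
  19z**2+57z-76 = ((19/9)z-19/9)(9z+36) + (0)
Last nonzero remainder: 9z+36. Dividing through by 9 gives the monic gcd z+4.

z+4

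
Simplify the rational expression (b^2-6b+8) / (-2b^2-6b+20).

By polynomial division,
  b^2-6b+8 = (-1/2)(-2b^2-6b+20) + (-9b+18)
  -2b^2-6b+20 = ((2/9)b+10/9)(-9b+18) + (0)
Last nonzero remainder: -9b+18. Dividing through by -9 gives the monic gcd b-2.
Cancel b-2 from numerator and denominator to get the reduced form.

(-b+4)/(2b+10)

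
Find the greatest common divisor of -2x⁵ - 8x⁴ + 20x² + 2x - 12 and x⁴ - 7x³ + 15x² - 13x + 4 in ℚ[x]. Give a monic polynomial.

x² - 2x + 1

Repeated division with remainder:
  -2x⁵ - 8x⁴ + 20x² + 2x - 12 = (-2x - 22)(x⁴ - 7x³ + 15x² - 13x + 4) + (-124x³ + 324x² - 276x + 76)
  x⁴ - 7x³ + 15x² - 13x + 4 = (-(1/124)x + 34/961)(-124x³ + 324x² - 276x + 76) + ((1260/961)x² - (2520/961)x + 1260/961)
  -124x³ + 324x² - 276x + 76 = (-(29791/315)x + 18259/315)((1260/961)x² - (2520/961)x + 1260/961) + (0)
Last nonzero remainder: (1260/961)x² - (2520/961)x + 1260/961. Dividing through by 1260/961 gives the monic gcd x² - 2x + 1.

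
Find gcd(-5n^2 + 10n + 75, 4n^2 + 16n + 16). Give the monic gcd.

By polynomial division,
  -5n^2 + 10n + 75 = (-5/4)(4n^2 + 16n + 16) + (30n + 95)
  4n^2 + 16n + 16 = ((2/15)n + 1/9)(30n + 95) + (49/9)
  30n + 95 = ((270/49)n + 855/49)(49/9) + (0)
The last nonzero remainder is the constant 49/9, so the polynomials are coprime and gcd = 1.

1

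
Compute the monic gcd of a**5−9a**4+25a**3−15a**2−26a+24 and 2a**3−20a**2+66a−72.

a**2−7a+12

By polynomial division,
  a**5−9a**4+25a**3−15a**2−26a+24 = ((1/2)a**2+(1/2)a+1)(2a**3−20a**2+66a−72) + (8a**2−56a+96)
  2a**3−20a**2+66a−72 = ((1/4)a−3/4)(8a**2−56a+96) + (0)
Last nonzero remainder: 8a**2−56a+96. Dividing through by 8 gives the monic gcd a**2−7a+12.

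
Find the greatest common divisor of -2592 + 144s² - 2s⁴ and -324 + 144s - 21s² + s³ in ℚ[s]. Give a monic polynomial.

Apply the Euclidean algorithm:
  -2s⁴ + 144s² - 2592 = (-2s - 42)(s³ - 21s² + 144s - 324) + (-450s² + 5400s - 16200)
  s³ - 21s² + 144s - 324 = (-(1/450)s + 1/50)(-450s² + 5400s - 16200) + (0)
Last nonzero remainder: -450s² + 5400s - 16200. Dividing through by -450 gives the monic gcd s² - 12s + 36.

36 - 12s + s²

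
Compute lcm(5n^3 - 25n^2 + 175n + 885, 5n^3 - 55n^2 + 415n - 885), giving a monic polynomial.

n^4 - 8n^3 + 50n^2 + 72n - 531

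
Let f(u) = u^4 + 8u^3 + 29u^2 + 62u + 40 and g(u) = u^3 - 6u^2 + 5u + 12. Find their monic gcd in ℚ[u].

u + 1

Repeated division with remainder:
  u^4 + 8u^3 + 29u^2 + 62u + 40 = (u + 14)(u^3 - 6u^2 + 5u + 12) + (108u^2 - 20u - 128)
  u^3 - 6u^2 + 5u + 12 = ((1/108)u - 157/2916)(108u^2 - 20u - 128) + ((3724/729)u + 3724/729)
  108u^2 - 20u - 128 = ((19683/931)u - 23328/931)((3724/729)u + 3724/729) + (0)
Last nonzero remainder: (3724/729)u + 3724/729. Dividing through by 3724/729 gives the monic gcd u + 1.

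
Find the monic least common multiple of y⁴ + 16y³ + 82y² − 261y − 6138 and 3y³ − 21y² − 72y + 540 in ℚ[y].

y⁶ + 15y⁵ + 36y⁴ − 823y³ − 8337y² + 13968y + 184140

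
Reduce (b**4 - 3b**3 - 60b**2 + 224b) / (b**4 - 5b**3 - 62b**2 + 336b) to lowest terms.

Euclidean algorithm in ℚ[b]:
  b**4 - 3b**3 - 60b**2 + 224b = (b**4 - 5b**3 - 62b**2 + 336b) + (2b**3 + 2b**2 - 112b)
  b**4 - 5b**3 - 62b**2 + 336b = ((1/2)b - 3)(2b**3 + 2b**2 - 112b) + (0)
Last nonzero remainder: 2b**3 + 2b**2 - 112b. Dividing through by 2 gives the monic gcd b**3 + b**2 - 56b.
Cancel b**3 + b**2 - 56b from numerator and denominator to get the reduced form.

(b - 4)/(b - 6)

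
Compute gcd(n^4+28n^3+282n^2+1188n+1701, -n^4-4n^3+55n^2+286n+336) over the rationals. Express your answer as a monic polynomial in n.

n^2+10n+21

Euclidean algorithm in ℚ[n]:
  n^4+28n^3+282n^2+1188n+1701 = (-1)(-n^4-4n^3+55n^2+286n+336) + (24n^3+337n^2+1474n+2037)
  -n^4-4n^3+55n^2+286n+336 = (-(1/24)n+241/576)(24n^3+337n^2+1474n+2037) + (-(14161/576)n^2-(70805/288)n-99127/192)
  24n^3+337n^2+1474n+2037 = (-(13824/14161)n-55872/14161)(-(14161/576)n^2-(70805/288)n-99127/192) + (0)
Last nonzero remainder: -(14161/576)n^2-(70805/288)n-99127/192. Dividing through by -14161/576 gives the monic gcd n^2+10n+21.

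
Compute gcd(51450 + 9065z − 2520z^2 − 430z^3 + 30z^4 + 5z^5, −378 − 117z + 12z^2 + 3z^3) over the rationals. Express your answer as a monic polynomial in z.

Apply the Euclidean algorithm:
  5z^5 + 30z^4 − 430z^3 − 2520z^2 + 9065z + 51450 = ((5/3)z^2 + (10/3)z − 275/3)(3z^3 + 12z^2 − 117z − 378) + (−400z^2 − 400z + 16800)
  3z^3 + 12z^2 − 117z − 378 = (−(3/400)z − 9/400)(−400z^2 − 400z + 16800) + (0)
Last nonzero remainder: −400z^2 − 400z + 16800. Dividing through by −400 gives the monic gcd z^2 + z − 42.

−42 + z + z^2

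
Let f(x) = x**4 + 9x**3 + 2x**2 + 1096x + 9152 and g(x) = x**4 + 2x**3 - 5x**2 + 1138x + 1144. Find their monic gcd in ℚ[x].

x**3 + x**2 - 6x + 1144

Apply the Euclidean algorithm:
  x**4 + 9x**3 + 2x**2 + 1096x + 9152 = (x**4 + 2x**3 - 5x**2 + 1138x + 1144) + (7x**3 + 7x**2 - 42x + 8008)
  x**4 + 2x**3 - 5x**2 + 1138x + 1144 = ((1/7)x + 1/7)(7x**3 + 7x**2 - 42x + 8008) + (0)
Last nonzero remainder: 7x**3 + 7x**2 - 42x + 8008. Dividing through by 7 gives the monic gcd x**3 + x**2 - 6x + 1144.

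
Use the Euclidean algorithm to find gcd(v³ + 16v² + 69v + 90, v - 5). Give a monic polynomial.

By polynomial division,
  v³ + 16v² + 69v + 90 = (v² + 21v + 174)(v - 5) + (960)
  v - 5 = ((1/960)v - 1/192)(960) + (0)
The last nonzero remainder is the constant 960, so the polynomials are coprime and gcd = 1.

1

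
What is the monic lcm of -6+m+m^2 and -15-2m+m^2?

Euclidean algorithm in ℚ[m]:
  m^2+m-6 = (m^2-2m-15) + (3m+9)
  m^2-2m-15 = ((1/3)m-5/3)(3m+9) + (0)
Last nonzero remainder: 3m+9. Dividing through by 3 gives the monic gcd m+3.
Then lcm(f, g) = f·g / gcd(f, g); expanding and making the result monic gives the answer.

30-11m-4m^2+m^3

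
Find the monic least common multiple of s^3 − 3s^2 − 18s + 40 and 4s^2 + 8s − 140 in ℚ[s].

s^4 + 4s^3 − 39s^2 − 86s + 280

Repeated division with remainder:
  s^3 − 3s^2 − 18s + 40 = ((1/4)s − 5/4)(4s^2 + 8s − 140) + (27s − 135)
  4s^2 + 8s − 140 = ((4/27)s + 28/27)(27s − 135) + (0)
Last nonzero remainder: 27s − 135. Dividing through by 27 gives the monic gcd s − 5.
Then lcm(f, g) = f·g / gcd(f, g); expanding and making the result monic gives the answer.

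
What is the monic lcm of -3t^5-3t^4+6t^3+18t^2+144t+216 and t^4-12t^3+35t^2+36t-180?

t^7-10t^6+17t^5+46t^4-42t^3+276t^2-648t-2160

Euclidean algorithm in ℚ[t]:
  -3t^5-3t^4+6t^3+18t^2+144t+216 = (-3t-39)(t^4-12t^3+35t^2+36t-180) + (-357t^3+1491t^2+1008t-6804)
  t^4-12t^3+35t^2+36t-180 = (-(1/357)t+19/867)(-357t^3+1491t^2+1008t-6804) + ((1488/289)t^2-(1488/289)t-8928/289)
  -357t^3+1491t^2+1008t-6804 = (-(34391/496)t+54621/248)((1488/289)t^2-(1488/289)t-8928/289) + (0)
Last nonzero remainder: (1488/289)t^2-(1488/289)t-8928/289. Dividing through by 1488/289 gives the monic gcd t^2-t-6.
Then lcm(f, g) = f·g / gcd(f, g); expanding and making the result monic gives the answer.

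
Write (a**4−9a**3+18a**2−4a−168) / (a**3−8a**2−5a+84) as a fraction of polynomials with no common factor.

(a**3−2a**2+4a+24)/(a**2−a−12)

Euclidean algorithm in ℚ[a]:
  a**4−9a**3+18a**2−4a−168 = (a−1)(a**3−8a**2−5a+84) + (15a**2−93a−84)
  a**3−8a**2−5a+84 = ((1/15)a−3/25)(15a**2−93a−84) + (−(264/25)a+1848/25)
  15a**2−93a−84 = (−(125/88)a−25/22)(−(264/25)a+1848/25) + (0)
Last nonzero remainder: −(264/25)a+1848/25. Dividing through by −264/25 gives the monic gcd a−7.
Cancel a−7 from numerator and denominator to get the reduced form.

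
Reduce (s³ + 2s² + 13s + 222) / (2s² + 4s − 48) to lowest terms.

(s² − 4s + 37)/(2s − 8)

Euclidean algorithm in ℚ[s]:
  s³ + 2s² + 13s + 222 = ((1/2)s)(2s² + 4s − 48) + (37s + 222)
  2s² + 4s − 48 = ((2/37)s − 8/37)(37s + 222) + (0)
Last nonzero remainder: 37s + 222. Dividing through by 37 gives the monic gcd s + 6.
Cancel s + 6 from numerator and denominator to get the reduced form.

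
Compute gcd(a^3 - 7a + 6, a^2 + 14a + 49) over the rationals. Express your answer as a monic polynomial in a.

1

By polynomial division,
  a^3 - 7a + 6 = (a - 14)(a^2 + 14a + 49) + (140a + 692)
  a^2 + 14a + 49 = ((1/140)a + 317/4900)(140a + 692) + (5184/1225)
  140a + 692 = ((42875/1296)a + 211925/1296)(5184/1225) + (0)
The last nonzero remainder is the constant 5184/1225, so the polynomials are coprime and gcd = 1.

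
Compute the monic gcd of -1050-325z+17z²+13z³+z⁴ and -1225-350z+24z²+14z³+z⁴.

Repeated division with remainder:
  z⁴+13z³+17z²-325z-1050 = (z⁴+14z³+24z²-350z-1225) + (-z³-7z²+25z+175)
  z⁴+14z³+24z²-350z-1225 = (-z-7)(-z³-7z²+25z+175) + (0)
Last nonzero remainder: -z³-7z²+25z+175. Dividing through by -1 gives the monic gcd z³+7z²-25z-175.

-175-25z+7z²+z³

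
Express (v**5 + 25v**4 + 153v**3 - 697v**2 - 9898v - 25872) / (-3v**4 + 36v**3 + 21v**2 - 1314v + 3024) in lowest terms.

Euclidean algorithm in ℚ[v]:
  v**5 + 25v**4 + 153v**3 - 697v**2 - 9898v - 25872 = (-(1/3)v - 37/3)(-3v**4 + 36v**3 + 21v**2 - 1314v + 3024) + (604v**3 - 876v**2 - 25096v + 11424)
  -3v**4 + 36v**3 + 21v**2 - 1314v + 3024 = (-(3/604)v + 4779/91204)(604v**3 - 876v**2 - 25096v + 11424) + (-(1316700/22801)v**2 + (1316700/22801)v + 55301400/22801)
  604v**3 - 876v**2 - 25096v + 11424 = (-(3442951/329175)v + 1550468/329175)(-(1316700/22801)v**2 + (1316700/22801)v + 55301400/22801) + (0)
Last nonzero remainder: -(1316700/22801)v**2 + (1316700/22801)v + 55301400/22801. Dividing through by -1316700/22801 gives the monic gcd v**2 - v - 42.
Cancel v**2 - v - 42 from numerator and denominator to get the reduced form.

(-v**3 - 26v**2 - 221v - 616)/(3v**2 - 33v + 72)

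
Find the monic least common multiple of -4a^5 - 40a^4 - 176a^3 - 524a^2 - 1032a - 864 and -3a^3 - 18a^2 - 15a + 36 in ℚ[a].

By polynomial division,
  -4a^5 - 40a^4 - 176a^3 - 524a^2 - 1032a - 864 = ((4/3)a^2 + (16/3)a + 20)(-3a^3 - 18a^2 - 15a + 36) + (-132a^2 - 924a - 1584)
  -3a^3 - 18a^2 - 15a + 36 = ((1/44)a - 1/44)(-132a^2 - 924a - 1584) + (0)
Last nonzero remainder: -132a^2 - 924a - 1584. Dividing through by -132 gives the monic gcd a^2 + 7a + 12.
Then lcm(f, g) = f·g / gcd(f, g); expanding and making the result monic gives the answer.

a^6 + 9a^5 + 34a^4 + 87a^3 + 127a^2 - 42a - 216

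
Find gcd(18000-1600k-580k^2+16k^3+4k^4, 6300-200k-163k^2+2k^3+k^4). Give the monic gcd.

-900-100k+9k^2+k^3

Repeated division with remainder:
  4k^4+16k^3-580k^2-1600k+18000 = (4)(k^4+2k^3-163k^2-200k+6300) + (8k^3+72k^2-800k-7200)
  k^4+2k^3-163k^2-200k+6300 = ((1/8)k-7/8)(8k^3+72k^2-800k-7200) + (0)
Last nonzero remainder: 8k^3+72k^2-800k-7200. Dividing through by 8 gives the monic gcd k^3+9k^2-100k-900.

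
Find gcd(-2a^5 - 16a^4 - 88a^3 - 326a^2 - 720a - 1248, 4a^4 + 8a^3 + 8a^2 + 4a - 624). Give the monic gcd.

a^3 + 5a^2 + 17a + 52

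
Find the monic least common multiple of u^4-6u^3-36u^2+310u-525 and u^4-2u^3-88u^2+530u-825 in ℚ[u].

u^5+5u^4-102u^3-86u^2+2885u-5775

Repeated division with remainder:
  u^4-6u^3-36u^2+310u-525 = (u^4-2u^3-88u^2+530u-825) + (-4u^3+52u^2-220u+300)
  u^4-2u^3-88u^2+530u-825 = (-(1/4)u-11/4)(-4u^3+52u^2-220u+300) + (0)
Last nonzero remainder: -4u^3+52u^2-220u+300. Dividing through by -4 gives the monic gcd u^3-13u^2+55u-75.
Then lcm(f, g) = f·g / gcd(f, g); expanding and making the result monic gives the answer.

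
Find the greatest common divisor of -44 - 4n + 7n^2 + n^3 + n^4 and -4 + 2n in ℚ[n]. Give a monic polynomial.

Repeated division with remainder:
  n^4 + n^3 + 7n^2 - 4n - 44 = ((1/2)n^3 + (3/2)n^2 + (13/2)n + 11)(2n - 4) + (0)
Last nonzero remainder: 2n - 4. Dividing through by 2 gives the monic gcd n - 2.

-2 + n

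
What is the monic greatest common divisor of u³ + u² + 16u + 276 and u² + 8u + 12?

u + 6

Euclidean algorithm in ℚ[u]:
  u³ + u² + 16u + 276 = (u - 7)(u² + 8u + 12) + (60u + 360)
  u² + 8u + 12 = ((1/60)u + 1/30)(60u + 360) + (0)
Last nonzero remainder: 60u + 360. Dividing through by 60 gives the monic gcd u + 6.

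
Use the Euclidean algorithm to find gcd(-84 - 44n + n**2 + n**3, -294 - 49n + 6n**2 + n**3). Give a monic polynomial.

-42 - n + n**2

Euclidean algorithm in ℚ[n]:
  n**3 + n**2 - 44n - 84 = (n**3 + 6n**2 - 49n - 294) + (-5n**2 + 5n + 210)
  n**3 + 6n**2 - 49n - 294 = (-(1/5)n - 7/5)(-5n**2 + 5n + 210) + (0)
Last nonzero remainder: -5n**2 + 5n + 210. Dividing through by -5 gives the monic gcd n**2 - n - 42.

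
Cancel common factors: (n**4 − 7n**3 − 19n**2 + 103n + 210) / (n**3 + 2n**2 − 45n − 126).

Euclidean algorithm in ℚ[n]:
  n**4 − 7n**3 − 19n**2 + 103n + 210 = (n − 9)(n**3 + 2n**2 − 45n − 126) + (44n**2 − 176n − 924)
  n**3 + 2n**2 − 45n − 126 = ((1/44)n + 3/22)(44n**2 − 176n − 924) + (0)
Last nonzero remainder: 44n**2 − 176n − 924. Dividing through by 44 gives the monic gcd n**2 − 4n − 21.
Cancel n**2 − 4n − 21 from numerator and denominator to get the reduced form.

(n**2 − 3n − 10)/(n + 6)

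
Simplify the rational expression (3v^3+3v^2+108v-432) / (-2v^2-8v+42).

Repeated division with remainder:
  3v^3+3v^2+108v-432 = (-(3/2)v+9/2)(-2v^2-8v+42) + (207v-621)
  -2v^2-8v+42 = (-(2/207)v-14/207)(207v-621) + (0)
Last nonzero remainder: 207v-621. Dividing through by 207 gives the monic gcd v-3.
Cancel v-3 from numerator and denominator to get the reduced form.

(-3v^2-12v-144)/(2v+14)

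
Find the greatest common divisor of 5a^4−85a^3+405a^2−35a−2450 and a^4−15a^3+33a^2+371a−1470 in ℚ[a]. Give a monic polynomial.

Apply the Euclidean algorithm:
  5a^4−85a^3+405a^2−35a−2450 = (5)(a^4−15a^3+33a^2+371a−1470) + (−10a^3+240a^2−1890a+4900)
  a^4−15a^3+33a^2+371a−1470 = (−(1/10)a−9/10)(−10a^3+240a^2−1890a+4900) + (60a^2−840a+2940)
  −10a^3+240a^2−1890a+4900 = (−(1/6)a+5/3)(60a^2−840a+2940) + (0)
Last nonzero remainder: 60a^2−840a+2940. Dividing through by 60 gives the monic gcd a^2−14a+49.

a^2−14a+49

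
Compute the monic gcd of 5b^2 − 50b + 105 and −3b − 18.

1

Apply the Euclidean algorithm:
  5b^2 − 50b + 105 = (−(5/3)b + 80/3)(−3b − 18) + (585)
  −3b − 18 = (−(1/195)b − 2/65)(585) + (0)
The last nonzero remainder is the constant 585, so the polynomials are coprime and gcd = 1.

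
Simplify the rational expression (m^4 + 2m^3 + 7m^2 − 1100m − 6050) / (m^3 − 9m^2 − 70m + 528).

Euclidean algorithm in ℚ[m]:
  m^4 + 2m^3 + 7m^2 − 1100m − 6050 = (m + 11)(m^3 − 9m^2 − 70m + 528) + (176m^2 − 858m − 11858)
  m^3 − 9m^2 − 70m + 528 = ((1/176)m − 3/128)(176m^2 − 858m − 11858) + (−(1455/64)m + 16005/64)
  176m^2 − 858m − 11858 = (−(11264/1455)m − 68992/1455)(−(1455/64)m + 16005/64) + (0)
Last nonzero remainder: −(1455/64)m + 16005/64. Dividing through by −1455/64 gives the monic gcd m − 11.
Cancel m − 11 from numerator and denominator to get the reduced form.

(m^3 + 13m^2 + 150m + 550)/(m^2 + 2m − 48)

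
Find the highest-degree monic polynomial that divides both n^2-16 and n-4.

n-4

Repeated division with remainder:
  n^2-16 = (n+4)(n-4) + (0)
The last nonzero remainder n-4 is already monic.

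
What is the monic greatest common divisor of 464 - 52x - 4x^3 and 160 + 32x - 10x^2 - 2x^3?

Euclidean algorithm in ℚ[x]:
  -4x^3 - 52x + 464 = (2)(-2x^3 - 10x^2 + 32x + 160) + (20x^2 - 116x + 144)
  -2x^3 - 10x^2 + 32x + 160 = (-(1/10)x - 27/25)(20x^2 - 116x + 144) + (-(1972/25)x + 7888/25)
  20x^2 - 116x + 144 = (-(125/493)x + 225/493)(-(1972/25)x + 7888/25) + (0)
Last nonzero remainder: -(1972/25)x + 7888/25. Dividing through by -1972/25 gives the monic gcd x - 4.

-4 + x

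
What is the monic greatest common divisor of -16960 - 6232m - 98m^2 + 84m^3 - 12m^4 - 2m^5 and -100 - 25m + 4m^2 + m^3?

20 + 9m + m^2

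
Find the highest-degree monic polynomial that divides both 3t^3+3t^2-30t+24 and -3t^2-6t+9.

t-1

Apply the Euclidean algorithm:
  3t^3+3t^2-30t+24 = (-t+1)(-3t^2-6t+9) + (-15t+15)
  -3t^2-6t+9 = ((1/5)t+3/5)(-15t+15) + (0)
Last nonzero remainder: -15t+15. Dividing through by -15 gives the monic gcd t-1.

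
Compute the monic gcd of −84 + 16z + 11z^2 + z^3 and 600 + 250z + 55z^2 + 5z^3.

By polynomial division,
  z^3 + 11z^2 + 16z − 84 = (1/5)(5z^3 + 55z^2 + 250z + 600) + (−34z − 204)
  5z^3 + 55z^2 + 250z + 600 = (−(5/34)z^2 − (25/34)z − 50/17)(−34z − 204) + (0)
Last nonzero remainder: −34z − 204. Dividing through by −34 gives the monic gcd z + 6.

6 + z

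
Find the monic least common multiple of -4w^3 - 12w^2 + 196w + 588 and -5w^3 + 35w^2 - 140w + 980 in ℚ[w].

w^5 + 3w^4 - 21w^3 - 63w^2 - 1372w - 4116

Apply the Euclidean algorithm:
  -4w^3 - 12w^2 + 196w + 588 = (4/5)(-5w^3 + 35w^2 - 140w + 980) + (-40w^2 + 308w - 196)
  -5w^3 + 35w^2 - 140w + 980 = ((1/8)w + 7/80)(-40w^2 + 308w - 196) + (-(2849/20)w + 19943/20)
  -40w^2 + 308w - 196 = ((800/2849)w - 80/407)(-(2849/20)w + 19943/20) + (0)
Last nonzero remainder: -(2849/20)w + 19943/20. Dividing through by -2849/20 gives the monic gcd w - 7.
Then lcm(f, g) = f·g / gcd(f, g); expanding and making the result monic gives the answer.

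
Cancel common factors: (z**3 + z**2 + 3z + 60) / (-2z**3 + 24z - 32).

Euclidean algorithm in ℚ[z]:
  z**3 + z**2 + 3z + 60 = (-1/2)(-2z**3 + 24z - 32) + (z**2 + 15z + 44)
  -2z**3 + 24z - 32 = (-2z + 30)(z**2 + 15z + 44) + (-338z - 1352)
  z**2 + 15z + 44 = (-(1/338)z - 11/338)(-338z - 1352) + (0)
Last nonzero remainder: -338z - 1352. Dividing through by -338 gives the monic gcd z + 4.
Cancel z + 4 from numerator and denominator to get the reduced form.

(-z**2 + 3z - 15)/(2z**2 - 8z + 8)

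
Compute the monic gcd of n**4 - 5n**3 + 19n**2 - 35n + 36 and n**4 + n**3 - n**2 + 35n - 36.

Euclidean algorithm in ℚ[n]:
  n**4 - 5n**3 + 19n**2 - 35n + 36 = (n**4 + n**3 - n**2 + 35n - 36) + (-6n**3 + 20n**2 - 70n + 72)
  n**4 + n**3 - n**2 + 35n - 36 = (-(1/6)n - 13/18)(-6n**3 + 20n**2 - 70n + 72) + ((16/9)n**2 - (32/9)n + 16)
  -6n**3 + 20n**2 - 70n + 72 = (-(27/8)n + 9/2)((16/9)n**2 - (32/9)n + 16) + (0)
Last nonzero remainder: (16/9)n**2 - (32/9)n + 16. Dividing through by 16/9 gives the monic gcd n**2 - 2n + 9.

n**2 - 2n + 9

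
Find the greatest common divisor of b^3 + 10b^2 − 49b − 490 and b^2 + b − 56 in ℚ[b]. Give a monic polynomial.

b − 7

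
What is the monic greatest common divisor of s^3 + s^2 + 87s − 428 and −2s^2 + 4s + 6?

1

Apply the Euclidean algorithm:
  s^3 + s^2 + 87s − 428 = (−(1/2)s − 3/2)(−2s^2 + 4s + 6) + (96s − 419)
  −2s^2 + 4s + 6 = (−(1/48)s − 227/4608)(96s − 419) + (−67465/4608)
  96s − 419 = (−(442368/67465)s + 1930752/67465)(−67465/4608) + (0)
The last nonzero remainder is the constant −67465/4608, so the polynomials are coprime and gcd = 1.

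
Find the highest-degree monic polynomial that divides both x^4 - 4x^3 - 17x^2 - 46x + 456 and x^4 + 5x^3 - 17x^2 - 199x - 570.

x^3 - 17x - 114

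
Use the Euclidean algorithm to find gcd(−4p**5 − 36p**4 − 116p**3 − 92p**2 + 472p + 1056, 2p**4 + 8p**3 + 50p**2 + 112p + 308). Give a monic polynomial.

p**2 + 4p + 11

Repeated division with remainder:
  −4p**5 − 36p**4 − 116p**3 − 92p**2 + 472p + 1056 = (−2p − 10)(2p**4 + 8p**3 + 50p**2 + 112p + 308) + (64p**3 + 632p**2 + 2208p + 4136)
  2p**4 + 8p**3 + 50p**2 + 112p + 308 = ((1/32)p − 47/256)(64p**3 + 632p**2 + 2208p + 4136) + ((3105/32)p**2 + (3105/8)p + 34155/32)
  64p**3 + 632p**2 + 2208p + 4136 = ((2048/3105)p + 12032/3105)((3105/32)p**2 + (3105/8)p + 34155/32) + (0)
Last nonzero remainder: (3105/32)p**2 + (3105/8)p + 34155/32. Dividing through by 3105/32 gives the monic gcd p**2 + 4p + 11.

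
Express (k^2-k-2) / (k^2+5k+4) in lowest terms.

Euclidean algorithm in ℚ[k]:
  k^2-k-2 = (k^2+5k+4) + (-6k-6)
  k^2+5k+4 = (-(1/6)k-2/3)(-6k-6) + (0)
Last nonzero remainder: -6k-6. Dividing through by -6 gives the monic gcd k+1.
Cancel k+1 from numerator and denominator to get the reduced form.

(k-2)/(k+4)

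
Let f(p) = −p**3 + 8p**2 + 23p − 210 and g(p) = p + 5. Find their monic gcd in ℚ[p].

p + 5

Apply the Euclidean algorithm:
  −p**3 + 8p**2 + 23p − 210 = (−p**2 + 13p − 42)(p + 5) + (0)
The last nonzero remainder p + 5 is already monic.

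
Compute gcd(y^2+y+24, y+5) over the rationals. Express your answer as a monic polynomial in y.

1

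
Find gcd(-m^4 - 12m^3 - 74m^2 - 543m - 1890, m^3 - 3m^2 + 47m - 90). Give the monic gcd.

Euclidean algorithm in ℚ[m]:
  -m^4 - 12m^3 - 74m^2 - 543m - 1890 = (-m - 15)(m^3 - 3m^2 + 47m - 90) + (-72m^2 + 72m - 3240)
  m^3 - 3m^2 + 47m - 90 = (-(1/72)m + 1/36)(-72m^2 + 72m - 3240) + (0)
Last nonzero remainder: -72m^2 + 72m - 3240. Dividing through by -72 gives the monic gcd m^2 - m + 45.

m^2 - m + 45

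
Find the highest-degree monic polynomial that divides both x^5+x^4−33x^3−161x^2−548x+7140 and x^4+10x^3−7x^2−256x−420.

x^2+2x−35

Apply the Euclidean algorithm:
  x^5+x^4−33x^3−161x^2−548x+7140 = (x−9)(x^4+10x^3−7x^2−256x−420) + (64x^3+32x^2−2432x+3360)
  x^4+10x^3−7x^2−256x−420 = ((1/64)x+19/128)(64x^3+32x^2−2432x+3360) + ((105/4)x^2+(105/2)x−3675/4)
  64x^3+32x^2−2432x+3360 = ((256/105)x−128/35)((105/4)x^2+(105/2)x−3675/4) + (0)
Last nonzero remainder: (105/4)x^2+(105/2)x−3675/4. Dividing through by 105/4 gives the monic gcd x^2+2x−35.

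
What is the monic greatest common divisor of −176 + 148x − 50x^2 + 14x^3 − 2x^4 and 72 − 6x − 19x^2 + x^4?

Apply the Euclidean algorithm:
  −2x^4 + 14x^3 − 50x^2 + 148x − 176 = (−2)(x^4 − 19x^2 − 6x + 72) + (14x^3 − 88x^2 + 136x − 32)
  x^4 − 19x^2 − 6x + 72 = ((1/14)x + 22/49)(14x^3 − 88x^2 + 136x − 32) + ((529/49)x^2 − (3174/49)x + 4232/49)
  14x^3 − 88x^2 + 136x − 32 = ((686/529)x − 196/529)((529/49)x^2 − (3174/49)x + 4232/49) + (0)
Last nonzero remainder: (529/49)x^2 − (3174/49)x + 4232/49. Dividing through by 529/49 gives the monic gcd x^2 − 6x + 8.

8 − 6x + x^2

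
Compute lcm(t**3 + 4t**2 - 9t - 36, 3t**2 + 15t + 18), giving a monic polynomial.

Euclidean algorithm in ℚ[t]:
  t**3 + 4t**2 - 9t - 36 = ((1/3)t - 1/3)(3t**2 + 15t + 18) + (-10t - 30)
  3t**2 + 15t + 18 = (-(3/10)t - 3/5)(-10t - 30) + (0)
Last nonzero remainder: -10t - 30. Dividing through by -10 gives the monic gcd t + 3.
Then lcm(f, g) = f·g / gcd(f, g); expanding and making the result monic gives the answer.

t**4 + 6t**3 - t**2 - 54t - 72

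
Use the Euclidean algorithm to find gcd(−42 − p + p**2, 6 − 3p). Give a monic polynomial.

Euclidean algorithm in ℚ[p]:
  p**2 − p − 42 = (−(1/3)p − 1/3)(−3p + 6) + (−40)
  −3p + 6 = ((3/40)p − 3/20)(−40) + (0)
The last nonzero remainder is the constant −40, so the polynomials are coprime and gcd = 1.

1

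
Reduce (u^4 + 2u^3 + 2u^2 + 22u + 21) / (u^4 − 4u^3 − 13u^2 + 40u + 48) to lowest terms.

(u^2 − 2u + 7)/(u^2 − 8u + 16)

Apply the Euclidean algorithm:
  u^4 + 2u^3 + 2u^2 + 22u + 21 = (u^4 − 4u^3 − 13u^2 + 40u + 48) + (6u^3 + 15u^2 − 18u − 27)
  u^4 − 4u^3 − 13u^2 + 40u + 48 = ((1/6)u − 13/12)(6u^3 + 15u^2 − 18u − 27) + ((25/4)u^2 + 25u + 75/4)
  6u^3 + 15u^2 − 18u − 27 = ((24/25)u − 36/25)((25/4)u^2 + 25u + 75/4) + (0)
Last nonzero remainder: (25/4)u^2 + 25u + 75/4. Dividing through by 25/4 gives the monic gcd u^2 + 4u + 3.
Cancel u^2 + 4u + 3 from numerator and denominator to get the reduced form.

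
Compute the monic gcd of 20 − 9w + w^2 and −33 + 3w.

1

Euclidean algorithm in ℚ[w]:
  w^2 − 9w + 20 = ((1/3)w + 2/3)(3w − 33) + (42)
  3w − 33 = ((1/14)w − 11/14)(42) + (0)
The last nonzero remainder is the constant 42, so the polynomials are coprime and gcd = 1.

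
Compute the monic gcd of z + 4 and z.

1

Apply the Euclidean algorithm:
  z + 4 = (z) + (4)
  z = ((1/4)z)(4) + (0)
The last nonzero remainder is the constant 4, so the polynomials are coprime and gcd = 1.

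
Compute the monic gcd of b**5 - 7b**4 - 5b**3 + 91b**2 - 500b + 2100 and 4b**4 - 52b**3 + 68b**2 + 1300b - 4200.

Repeated division with remainder:
  b**5 - 7b**4 - 5b**3 + 91b**2 - 500b + 2100 = ((1/4)b + 3/2)(4b**4 - 52b**3 + 68b**2 + 1300b - 4200) + (56b**3 - 336b**2 - 1400b + 8400)
  4b**4 - 52b**3 + 68b**2 + 1300b - 4200 = ((1/14)b - 1/2)(56b**3 - 336b**2 - 1400b + 8400) + (0)
Last nonzero remainder: 56b**3 - 336b**2 - 1400b + 8400. Dividing through by 56 gives the monic gcd b**3 - 6b**2 - 25b + 150.

b**3 - 6b**2 - 25b + 150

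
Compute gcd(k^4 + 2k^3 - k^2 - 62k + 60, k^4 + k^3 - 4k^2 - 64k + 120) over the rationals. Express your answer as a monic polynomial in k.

k^3 + 3k^2 + 2k - 60

Apply the Euclidean algorithm:
  k^4 + 2k^3 - k^2 - 62k + 60 = (k^4 + k^3 - 4k^2 - 64k + 120) + (k^3 + 3k^2 + 2k - 60)
  k^4 + k^3 - 4k^2 - 64k + 120 = (k - 2)(k^3 + 3k^2 + 2k - 60) + (0)
The last nonzero remainder k^3 + 3k^2 + 2k - 60 is already monic.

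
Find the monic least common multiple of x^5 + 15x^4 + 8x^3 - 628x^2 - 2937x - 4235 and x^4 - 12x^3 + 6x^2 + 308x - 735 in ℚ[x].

By polynomial division,
  x^5 + 15x^4 + 8x^3 - 628x^2 - 2937x - 4235 = (x + 27)(x^4 - 12x^3 + 6x^2 + 308x - 735) + (326x^3 - 1098x^2 - 10518x + 15610)
  x^4 - 12x^3 + 6x^2 + 308x - 735 = ((1/326)x - 1407/53138)(326x^3 - 1098x^2 - 10518x + 15610) + ((244188/26569)x^2 - (488376/26569)x - 8546580/26569)
  326x^3 - 1098x^2 - 10518x + 15610 = ((4330747/122094)x - 5924887/122094)((244188/26569)x^2 - (488376/26569)x - 8546580/26569) + (0)
Last nonzero remainder: (244188/26569)x^2 - (488376/26569)x - 8546580/26569. Dividing through by 244188/26569 gives the monic gcd x^2 - 2x - 35.
Then lcm(f, g) = f·g / gcd(f, g); expanding and making the result monic gives the answer.

x^7 + 5x^6 - 121x^5 - 393x^4 + 3511x^3 + 11947x^2 - 19327x - 88935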